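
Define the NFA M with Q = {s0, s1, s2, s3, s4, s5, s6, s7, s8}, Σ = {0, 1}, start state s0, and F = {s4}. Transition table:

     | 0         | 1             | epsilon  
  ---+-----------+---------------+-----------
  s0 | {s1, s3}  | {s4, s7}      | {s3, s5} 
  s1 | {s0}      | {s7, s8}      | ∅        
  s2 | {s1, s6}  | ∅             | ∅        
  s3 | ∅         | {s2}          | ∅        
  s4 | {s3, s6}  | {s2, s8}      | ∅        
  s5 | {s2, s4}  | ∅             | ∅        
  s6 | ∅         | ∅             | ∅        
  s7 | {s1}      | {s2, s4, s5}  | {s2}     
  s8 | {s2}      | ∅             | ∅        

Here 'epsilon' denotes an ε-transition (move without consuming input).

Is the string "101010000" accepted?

Start: ε-closure({s0}) = {s0, s3, s5}.
Read '1': s0→{s4, s7}, s3→{s2}, s5→∅; now {s2, s4, s7}.
Read '0': s2→{s1, s6}, s4→{s3, s6}, s7→{s1}; now {s1, s3, s6}.
Read '1': s1→{s7, s8}, s3→{s2}, s6→∅; now {s2, s7, s8}.
Read '0': s2→{s1, s6}, s7→{s1}, s8→{s2}; now {s1, s2, s6}.
Read '1': s1→{s7, s8}, s2→∅, s6→∅; union {s7, s8}; ε-closure = {s2, s7, s8}.
Read '0': s2→{s1, s6}, s7→{s1}, s8→{s2}; now {s1, s2, s6}.
Read '0': s1→{s0}, s2→{s1, s6}, s6→∅; union {s0, s1, s6}; ε-closure = {s0, s1, s3, s5, s6}.
Read '0': s0→{s1, s3}, s1→{s0}, s3→∅, s5→{s2, s4}, s6→∅; union {s0, s1, s2, s3, s4}; ε-closure = {s0, s1, s2, s3, s4, s5}.
Read '0': s0→{s1, s3}, s1→{s0}, s2→{s1, s6}, s3→∅, s4→{s3, s6}, s5→{s2, s4}; union {s0, s1, s2, s3, s4, s6}; ε-closure = {s0, s1, s2, s3, s4, s5, s6}.
The final set {s0, s1, s2, s3, s4, s5, s6} contains the accepting state s4.

Yes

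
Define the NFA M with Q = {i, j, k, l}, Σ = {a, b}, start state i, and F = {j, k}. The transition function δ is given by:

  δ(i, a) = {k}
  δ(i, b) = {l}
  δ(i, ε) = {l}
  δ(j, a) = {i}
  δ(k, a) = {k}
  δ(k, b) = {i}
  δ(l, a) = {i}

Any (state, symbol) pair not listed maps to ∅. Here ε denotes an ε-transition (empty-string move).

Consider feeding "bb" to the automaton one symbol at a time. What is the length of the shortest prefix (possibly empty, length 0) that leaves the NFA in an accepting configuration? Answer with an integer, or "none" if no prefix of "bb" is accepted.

Start: ε-closure({i}) = {i, l}.
Read 'b': i→{l}, l→∅; now {l}.
Read 'b': l→∅; now ∅.
No reachable set along the way intersects F.

none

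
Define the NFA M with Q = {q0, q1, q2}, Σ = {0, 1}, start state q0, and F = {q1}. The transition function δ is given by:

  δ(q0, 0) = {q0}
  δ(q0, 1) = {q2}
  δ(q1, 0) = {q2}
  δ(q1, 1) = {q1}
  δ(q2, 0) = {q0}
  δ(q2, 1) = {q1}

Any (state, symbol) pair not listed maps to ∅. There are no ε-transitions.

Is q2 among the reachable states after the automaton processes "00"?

Start in {q0}.
Read '0': {q0} → {q0}.
Read '0': {q0} → {q0}.
State q2 is not in {q0}.

No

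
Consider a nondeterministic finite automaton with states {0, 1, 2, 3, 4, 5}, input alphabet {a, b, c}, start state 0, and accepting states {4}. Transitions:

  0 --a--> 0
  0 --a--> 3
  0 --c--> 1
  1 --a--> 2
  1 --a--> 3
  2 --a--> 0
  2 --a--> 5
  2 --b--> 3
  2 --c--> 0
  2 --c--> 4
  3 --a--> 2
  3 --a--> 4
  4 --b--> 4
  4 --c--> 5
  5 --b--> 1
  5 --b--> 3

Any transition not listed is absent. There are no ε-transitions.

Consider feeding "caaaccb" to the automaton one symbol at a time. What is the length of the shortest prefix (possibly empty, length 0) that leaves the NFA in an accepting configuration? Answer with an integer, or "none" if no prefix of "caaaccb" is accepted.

3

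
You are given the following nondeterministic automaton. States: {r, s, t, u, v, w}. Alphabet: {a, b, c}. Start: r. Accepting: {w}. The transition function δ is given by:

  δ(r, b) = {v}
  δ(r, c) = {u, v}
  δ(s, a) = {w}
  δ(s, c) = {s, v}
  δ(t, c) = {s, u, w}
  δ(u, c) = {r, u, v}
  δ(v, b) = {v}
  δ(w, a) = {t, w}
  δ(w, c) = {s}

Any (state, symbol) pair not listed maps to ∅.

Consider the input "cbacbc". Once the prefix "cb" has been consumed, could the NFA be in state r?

No

Start in {r}.
Read 'c': r→{u, v}; now {u, v}.
Read 'b': u→∅, v→{v}; now {v}.
State r is not in {v}.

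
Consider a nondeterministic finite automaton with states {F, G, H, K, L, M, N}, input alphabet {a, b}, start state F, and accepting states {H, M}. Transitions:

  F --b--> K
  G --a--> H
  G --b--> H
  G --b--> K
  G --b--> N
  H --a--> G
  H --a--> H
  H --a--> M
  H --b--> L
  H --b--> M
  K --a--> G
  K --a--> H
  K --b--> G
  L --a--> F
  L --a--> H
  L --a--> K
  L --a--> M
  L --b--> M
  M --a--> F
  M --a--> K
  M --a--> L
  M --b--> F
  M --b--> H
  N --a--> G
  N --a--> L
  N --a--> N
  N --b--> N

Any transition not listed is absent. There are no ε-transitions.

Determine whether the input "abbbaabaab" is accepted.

No

Start in {F}.
Read 'a': F→∅; now ∅.
The set is empty and remains empty for the remaining 9 symbols.
The final set ∅ contains no accepting state.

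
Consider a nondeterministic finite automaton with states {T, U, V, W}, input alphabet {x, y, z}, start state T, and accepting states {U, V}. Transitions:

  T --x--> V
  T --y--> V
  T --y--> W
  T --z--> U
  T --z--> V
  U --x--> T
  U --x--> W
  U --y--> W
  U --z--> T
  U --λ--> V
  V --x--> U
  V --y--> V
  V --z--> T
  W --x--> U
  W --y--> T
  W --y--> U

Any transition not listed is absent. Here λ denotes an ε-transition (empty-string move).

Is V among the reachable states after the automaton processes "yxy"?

Yes

Start in {T}.
Read 'y': {T} → {V, W}.
Read 'x': {V, W} → {U, V}.
Read 'y': {U, V} → {V, W}.
State V is in {V, W}.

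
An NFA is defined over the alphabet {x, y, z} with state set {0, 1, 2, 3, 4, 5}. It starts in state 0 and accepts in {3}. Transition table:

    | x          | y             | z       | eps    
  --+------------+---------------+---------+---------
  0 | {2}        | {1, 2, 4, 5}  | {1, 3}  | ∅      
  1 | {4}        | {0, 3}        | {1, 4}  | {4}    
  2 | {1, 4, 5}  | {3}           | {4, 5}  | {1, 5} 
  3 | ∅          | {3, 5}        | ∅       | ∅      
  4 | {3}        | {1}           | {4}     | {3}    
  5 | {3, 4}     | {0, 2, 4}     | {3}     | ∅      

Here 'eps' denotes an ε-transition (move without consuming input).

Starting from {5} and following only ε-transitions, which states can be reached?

{5}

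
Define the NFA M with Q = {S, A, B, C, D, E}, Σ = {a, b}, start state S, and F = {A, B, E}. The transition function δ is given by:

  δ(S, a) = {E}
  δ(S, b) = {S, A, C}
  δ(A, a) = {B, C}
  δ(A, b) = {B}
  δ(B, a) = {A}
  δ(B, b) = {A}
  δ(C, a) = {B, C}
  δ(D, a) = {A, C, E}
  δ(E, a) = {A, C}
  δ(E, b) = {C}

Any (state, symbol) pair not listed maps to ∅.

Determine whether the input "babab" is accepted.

Yes

Start in {S}.
Read 'b': {S} → {S, A, C}.
Read 'a': {S, A, C} → {B, C, E}.
Read 'b': {B, C, E} → {A, C}.
Read 'a': {A, C} → {B, C}.
Read 'b': {B, C} → {A}.
The final set {A} contains the accepting state A.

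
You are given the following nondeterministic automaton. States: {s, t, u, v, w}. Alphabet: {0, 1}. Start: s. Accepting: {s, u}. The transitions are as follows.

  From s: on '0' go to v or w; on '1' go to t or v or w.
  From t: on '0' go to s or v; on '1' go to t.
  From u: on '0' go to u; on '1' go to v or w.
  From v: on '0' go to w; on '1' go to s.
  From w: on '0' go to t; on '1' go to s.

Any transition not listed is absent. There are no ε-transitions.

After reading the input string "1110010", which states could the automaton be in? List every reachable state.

Start in {s}.
Read '1': s→{t, v, w}; now {t, v, w}.
Read '1': t→{t}, v→{s}, w→{s}; now {s, t}.
Read '1': s→{t, v, w}, t→{t}; now {t, v, w}.
Read '0': t→{s, v}, v→{w}, w→{t}; now {s, t, v, w}.
Read '0': s→{v, w}, t→{s, v}, v→{w}, w→{t}; now {s, t, v, w}.
Read '1': s→{t, v, w}, t→{t}, v→{s}, w→{s}; now {s, t, v, w}.
Read '0': s→{v, w}, t→{s, v}, v→{w}, w→{t}; now {s, t, v, w}.

{s, t, v, w}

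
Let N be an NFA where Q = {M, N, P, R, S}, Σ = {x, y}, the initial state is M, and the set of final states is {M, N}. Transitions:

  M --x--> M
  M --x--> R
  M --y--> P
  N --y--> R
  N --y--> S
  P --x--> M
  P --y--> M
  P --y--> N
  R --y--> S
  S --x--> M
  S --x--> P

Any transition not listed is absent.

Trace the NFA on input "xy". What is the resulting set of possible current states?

{P, S}

Start in {M}.
Read 'x': {M} → {M, R}.
Read 'y': {M, R} → {P, S}.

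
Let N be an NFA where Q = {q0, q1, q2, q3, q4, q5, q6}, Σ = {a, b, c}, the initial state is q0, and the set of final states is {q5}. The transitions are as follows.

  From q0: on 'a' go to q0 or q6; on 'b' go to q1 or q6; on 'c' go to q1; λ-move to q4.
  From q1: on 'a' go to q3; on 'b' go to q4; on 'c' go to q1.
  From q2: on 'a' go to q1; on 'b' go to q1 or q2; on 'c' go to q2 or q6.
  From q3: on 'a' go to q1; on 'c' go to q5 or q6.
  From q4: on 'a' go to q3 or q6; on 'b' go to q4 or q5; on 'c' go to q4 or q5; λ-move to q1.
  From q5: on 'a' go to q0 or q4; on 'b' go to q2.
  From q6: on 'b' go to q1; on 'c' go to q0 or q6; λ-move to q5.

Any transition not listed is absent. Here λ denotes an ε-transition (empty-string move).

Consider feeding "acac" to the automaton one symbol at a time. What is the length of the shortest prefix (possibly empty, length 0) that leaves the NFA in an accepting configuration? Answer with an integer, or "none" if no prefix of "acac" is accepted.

1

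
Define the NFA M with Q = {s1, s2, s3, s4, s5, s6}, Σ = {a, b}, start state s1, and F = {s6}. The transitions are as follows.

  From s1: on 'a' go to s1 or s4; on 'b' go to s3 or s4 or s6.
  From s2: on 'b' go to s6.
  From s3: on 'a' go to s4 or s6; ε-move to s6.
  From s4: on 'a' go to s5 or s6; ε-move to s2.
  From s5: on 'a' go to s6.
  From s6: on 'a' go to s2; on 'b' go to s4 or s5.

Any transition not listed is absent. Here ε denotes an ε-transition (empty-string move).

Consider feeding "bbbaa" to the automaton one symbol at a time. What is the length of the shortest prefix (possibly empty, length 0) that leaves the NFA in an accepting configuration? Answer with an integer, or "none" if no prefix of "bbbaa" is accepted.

1

Start in {s1}.
Read 'b': {s1} → {s2, s3, s4, s6}.
None of the earlier sets intersect F, but {s2, s3, s4, s6} does.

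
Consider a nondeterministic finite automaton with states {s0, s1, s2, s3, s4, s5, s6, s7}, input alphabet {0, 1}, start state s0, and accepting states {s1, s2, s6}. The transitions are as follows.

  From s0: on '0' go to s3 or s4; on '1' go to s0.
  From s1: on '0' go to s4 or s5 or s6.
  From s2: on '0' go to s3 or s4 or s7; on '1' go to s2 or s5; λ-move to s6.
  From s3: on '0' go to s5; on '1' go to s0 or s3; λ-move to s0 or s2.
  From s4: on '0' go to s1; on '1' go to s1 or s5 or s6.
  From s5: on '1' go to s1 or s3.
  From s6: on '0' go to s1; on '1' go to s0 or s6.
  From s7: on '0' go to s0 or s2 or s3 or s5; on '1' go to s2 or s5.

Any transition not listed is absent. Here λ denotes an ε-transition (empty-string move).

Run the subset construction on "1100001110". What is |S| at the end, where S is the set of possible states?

Start in {s0}.
Read '1': {s0} → {s0}.
Read '1': {s0} → {s0}.
Read '0': {s0} → {s0, s2, s3, s4, s6}.
Read '0': {s0, s2, s3, s4, s6} → {s0, s1, s2, s3, s4, s5, s6, s7}.
Read '0': {s0, s1, s2, s3, s4, s5, s6, s7} → {s0, s1, s2, s3, s4, s5, s6, s7}.
Read '0': {s0, s1, s2, s3, s4, s5, s6, s7} → {s0, s1, s2, s3, s4, s5, s6, s7}.
Read '1': {s0, s1, s2, s3, s4, s5, s6, s7} → {s0, s1, s2, s3, s5, s6}.
Read '1': {s0, s1, s2, s3, s5, s6} → {s0, s1, s2, s3, s5, s6}.
Read '1': {s0, s1, s2, s3, s5, s6} → {s0, s1, s2, s3, s5, s6}.
Read '0': {s0, s1, s2, s3, s5, s6} → {s0, s1, s2, s3, s4, s5, s6, s7}.
That set has 8 states.

8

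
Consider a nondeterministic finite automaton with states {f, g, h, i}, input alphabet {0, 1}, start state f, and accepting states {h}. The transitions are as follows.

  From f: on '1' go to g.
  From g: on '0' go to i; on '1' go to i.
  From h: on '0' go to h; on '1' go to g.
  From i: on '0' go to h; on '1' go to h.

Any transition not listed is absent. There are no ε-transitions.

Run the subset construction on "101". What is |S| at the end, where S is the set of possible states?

1

Start in {f}.
Read '1': {f} → {g}.
Read '0': {g} → {i}.
Read '1': {i} → {h}.
That set has 1 state.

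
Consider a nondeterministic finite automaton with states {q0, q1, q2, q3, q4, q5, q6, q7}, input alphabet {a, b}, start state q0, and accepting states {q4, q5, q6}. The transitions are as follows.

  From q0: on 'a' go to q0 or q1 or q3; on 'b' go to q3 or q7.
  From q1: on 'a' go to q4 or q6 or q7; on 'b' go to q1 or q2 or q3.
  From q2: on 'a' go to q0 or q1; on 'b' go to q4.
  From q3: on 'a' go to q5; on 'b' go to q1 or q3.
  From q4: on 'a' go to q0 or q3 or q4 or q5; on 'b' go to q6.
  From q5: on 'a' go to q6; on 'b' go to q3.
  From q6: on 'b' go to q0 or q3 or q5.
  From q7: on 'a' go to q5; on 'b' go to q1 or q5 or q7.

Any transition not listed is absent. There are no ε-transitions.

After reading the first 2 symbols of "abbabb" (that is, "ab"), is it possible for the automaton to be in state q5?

No

Start in {q0}.
Read 'a': {q0} → {q0, q1, q3}.
Read 'b': {q0, q1, q3} → {q1, q2, q3, q7}.
State q5 is not in {q1, q2, q3, q7}.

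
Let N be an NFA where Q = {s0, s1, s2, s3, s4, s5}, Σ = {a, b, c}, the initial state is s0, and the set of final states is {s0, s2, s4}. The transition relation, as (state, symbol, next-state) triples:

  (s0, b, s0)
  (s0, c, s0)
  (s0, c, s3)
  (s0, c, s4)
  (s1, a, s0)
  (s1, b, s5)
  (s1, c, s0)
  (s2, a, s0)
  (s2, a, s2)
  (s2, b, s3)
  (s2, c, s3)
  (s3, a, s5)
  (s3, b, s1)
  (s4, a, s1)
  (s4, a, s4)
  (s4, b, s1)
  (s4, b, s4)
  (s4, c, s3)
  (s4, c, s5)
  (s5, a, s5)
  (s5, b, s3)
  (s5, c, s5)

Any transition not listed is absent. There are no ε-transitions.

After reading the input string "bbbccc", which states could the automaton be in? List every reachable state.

{s0, s3, s4, s5}

Start in {s0}.
Read 'b': s0→{s0}; now {s0}.
Read 'b': s0→{s0}; now {s0}.
Read 'b': s0→{s0}; now {s0}.
Read 'c': s0→{s0, s3, s4}; now {s0, s3, s4}.
Read 'c': s0→{s0, s3, s4}, s3→∅, s4→{s3, s5}; now {s0, s3, s4, s5}.
Read 'c': s0→{s0, s3, s4}, s3→∅, s4→{s3, s5}, s5→{s5}; now {s0, s3, s4, s5}.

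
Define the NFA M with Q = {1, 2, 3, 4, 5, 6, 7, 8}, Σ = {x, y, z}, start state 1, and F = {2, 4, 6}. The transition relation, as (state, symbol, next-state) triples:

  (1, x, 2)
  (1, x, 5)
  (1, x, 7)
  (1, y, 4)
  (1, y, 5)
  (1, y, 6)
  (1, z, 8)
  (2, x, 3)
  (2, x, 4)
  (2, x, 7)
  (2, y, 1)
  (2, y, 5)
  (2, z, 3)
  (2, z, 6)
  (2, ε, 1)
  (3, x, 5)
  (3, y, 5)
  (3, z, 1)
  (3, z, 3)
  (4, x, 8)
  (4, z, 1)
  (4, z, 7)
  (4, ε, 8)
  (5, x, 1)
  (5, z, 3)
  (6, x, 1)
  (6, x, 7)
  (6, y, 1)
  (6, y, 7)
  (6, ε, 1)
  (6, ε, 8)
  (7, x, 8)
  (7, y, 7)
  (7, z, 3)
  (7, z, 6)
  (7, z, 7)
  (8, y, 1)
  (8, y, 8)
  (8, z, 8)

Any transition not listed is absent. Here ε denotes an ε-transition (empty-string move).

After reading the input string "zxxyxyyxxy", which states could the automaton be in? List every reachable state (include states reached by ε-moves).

Start in {1}.
Read 'z': 1→{8}; now {8}.
Read 'x': 8→∅; now ∅.
The set is empty and remains empty for the remaining 8 symbols.

∅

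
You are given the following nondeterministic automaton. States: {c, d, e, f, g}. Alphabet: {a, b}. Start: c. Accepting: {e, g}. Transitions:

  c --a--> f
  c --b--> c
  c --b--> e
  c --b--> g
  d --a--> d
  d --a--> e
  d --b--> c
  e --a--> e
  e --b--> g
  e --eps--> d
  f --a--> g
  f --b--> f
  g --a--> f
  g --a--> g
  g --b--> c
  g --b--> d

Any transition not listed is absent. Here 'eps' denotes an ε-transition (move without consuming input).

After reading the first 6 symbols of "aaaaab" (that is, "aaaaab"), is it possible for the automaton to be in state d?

Yes

Start in {c}.
Read 'a': c→{f}; now {f}.
Read 'a': f→{g}; now {g}.
Read 'a': g→{f, g}; now {f, g}.
Read 'a': f→{g}, g→{f, g}; now {f, g}.
Read 'a': f→{g}, g→{f, g}; now {f, g}.
Read 'b': f→{f}, g→{c, d}; now {c, d, f}.
State d is in {c, d, f}.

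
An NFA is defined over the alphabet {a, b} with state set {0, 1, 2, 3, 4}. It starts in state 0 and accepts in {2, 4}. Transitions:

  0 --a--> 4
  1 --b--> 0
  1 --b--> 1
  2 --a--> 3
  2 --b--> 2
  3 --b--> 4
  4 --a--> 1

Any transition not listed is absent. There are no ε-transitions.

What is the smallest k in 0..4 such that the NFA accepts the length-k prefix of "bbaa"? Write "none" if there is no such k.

Start in {0}.
Read 'b': 0→∅; now ∅.
The set is empty and remains empty for the remaining 3 symbols.
No reachable set along the way intersects F.

none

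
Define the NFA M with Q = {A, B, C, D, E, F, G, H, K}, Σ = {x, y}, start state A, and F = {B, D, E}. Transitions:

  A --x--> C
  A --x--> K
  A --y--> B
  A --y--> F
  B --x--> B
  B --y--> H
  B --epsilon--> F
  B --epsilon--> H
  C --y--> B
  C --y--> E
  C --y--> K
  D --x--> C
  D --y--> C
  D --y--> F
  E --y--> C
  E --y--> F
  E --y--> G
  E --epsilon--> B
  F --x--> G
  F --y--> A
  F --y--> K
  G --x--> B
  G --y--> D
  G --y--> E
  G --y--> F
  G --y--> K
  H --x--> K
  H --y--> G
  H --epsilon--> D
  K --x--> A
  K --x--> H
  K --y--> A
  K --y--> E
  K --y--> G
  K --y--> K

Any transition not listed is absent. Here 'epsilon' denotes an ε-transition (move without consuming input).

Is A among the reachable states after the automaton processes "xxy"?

No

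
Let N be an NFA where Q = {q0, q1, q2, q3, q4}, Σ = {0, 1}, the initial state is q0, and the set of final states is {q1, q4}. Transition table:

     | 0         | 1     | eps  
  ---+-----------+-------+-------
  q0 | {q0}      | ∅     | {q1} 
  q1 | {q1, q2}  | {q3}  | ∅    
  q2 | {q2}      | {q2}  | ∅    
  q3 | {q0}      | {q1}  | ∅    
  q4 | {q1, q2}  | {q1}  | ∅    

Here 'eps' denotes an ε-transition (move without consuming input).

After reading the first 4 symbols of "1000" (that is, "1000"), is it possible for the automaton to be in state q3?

No

Start: ε-closure({q0}) = {q0, q1}.
Read '1': {q0, q1} → {q3}.
Read '0': {q3} → {q0, q1}.
Read '0': {q0, q1} → {q0, q1, q2}.
Read '0': {q0, q1, q2} → {q0, q1, q2}.
State q3 is not in {q0, q1, q2}.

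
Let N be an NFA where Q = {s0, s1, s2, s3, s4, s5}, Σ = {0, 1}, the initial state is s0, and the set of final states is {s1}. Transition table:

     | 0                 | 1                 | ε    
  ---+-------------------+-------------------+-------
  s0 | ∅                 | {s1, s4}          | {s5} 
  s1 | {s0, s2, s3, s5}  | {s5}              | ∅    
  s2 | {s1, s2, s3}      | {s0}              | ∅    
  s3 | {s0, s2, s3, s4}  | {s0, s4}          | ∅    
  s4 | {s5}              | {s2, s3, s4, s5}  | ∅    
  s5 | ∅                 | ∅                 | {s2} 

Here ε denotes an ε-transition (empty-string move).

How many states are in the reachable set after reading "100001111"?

Start: ε-closure({s0}) = {s0, s2, s5}.
Read '1': {s0, s2, s5} → {s0, s1, s2, s4, s5}.
Read '0': {s0, s1, s2, s4, s5} → {s0, s1, s2, s3, s5}.
Read '0': {s0, s1, s2, s3, s5} → {s0, s1, s2, s3, s4, s5}.
Read '0': {s0, s1, s2, s3, s4, s5} → {s0, s1, s2, s3, s4, s5}.
Read '0': {s0, s1, s2, s3, s4, s5} → {s0, s1, s2, s3, s4, s5}.
Read '1': {s0, s1, s2, s3, s4, s5} → {s0, s1, s2, s3, s4, s5}.
Read '1': {s0, s1, s2, s3, s4, s5} → {s0, s1, s2, s3, s4, s5}.
Read '1': {s0, s1, s2, s3, s4, s5} → {s0, s1, s2, s3, s4, s5}.
Read '1': {s0, s1, s2, s3, s4, s5} → {s0, s1, s2, s3, s4, s5}.
That set has 6 states.

6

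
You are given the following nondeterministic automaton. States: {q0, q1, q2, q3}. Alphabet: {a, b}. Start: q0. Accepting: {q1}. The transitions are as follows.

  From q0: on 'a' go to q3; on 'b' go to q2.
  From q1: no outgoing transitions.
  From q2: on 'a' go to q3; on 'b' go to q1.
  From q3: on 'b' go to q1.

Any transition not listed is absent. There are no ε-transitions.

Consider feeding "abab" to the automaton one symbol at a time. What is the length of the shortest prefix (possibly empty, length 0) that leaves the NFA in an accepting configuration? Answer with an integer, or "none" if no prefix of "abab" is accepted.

2

Start in {q0}.
Read 'a': q0→{q3}; now {q3}.
Read 'b': q3→{q1}; now {q1}.
None of the earlier sets intersect F, but {q1} does.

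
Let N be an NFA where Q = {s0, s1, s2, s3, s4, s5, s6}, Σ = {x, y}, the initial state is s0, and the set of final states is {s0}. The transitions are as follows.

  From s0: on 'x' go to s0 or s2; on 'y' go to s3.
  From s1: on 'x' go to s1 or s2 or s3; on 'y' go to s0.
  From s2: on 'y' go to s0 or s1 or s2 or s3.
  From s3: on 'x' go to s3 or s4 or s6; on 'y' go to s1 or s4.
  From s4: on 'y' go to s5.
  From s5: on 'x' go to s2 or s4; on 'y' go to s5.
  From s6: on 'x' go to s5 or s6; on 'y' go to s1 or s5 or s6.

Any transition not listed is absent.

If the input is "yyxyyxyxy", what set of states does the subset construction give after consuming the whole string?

{s0, s1, s2, s3, s4, s5, s6}

Start in {s0}.
Read 'y': s0→{s3}; now {s3}.
Read 'y': s3→{s1, s4}; now {s1, s4}.
Read 'x': s1→{s1, s2, s3}, s4→∅; now {s1, s2, s3}.
Read 'y': s1→{s0}, s2→{s0, s1, s2, s3}, s3→{s1, s4}; now {s0, s1, s2, s3, s4}.
Read 'y': s0→{s3}, s1→{s0}, s2→{s0, s1, s2, s3}, s3→{s1, s4}, s4→{s5}; now {s0, s1, s2, s3, s4, s5}.
Read 'x': s0→{s0, s2}, s1→{s1, s2, s3}, s2→∅, s3→{s3, s4, s6}, s4→∅, s5→{s2, s4}; now {s0, s1, s2, s3, s4, s6}.
Read 'y': s0→{s3}, s1→{s0}, s2→{s0, s1, s2, s3}, s3→{s1, s4}, s4→{s5}, s6→{s1, s5, s6}; now {s0, s1, s2, s3, s4, s5, s6}.
Read 'x': s0→{s0, s2}, s1→{s1, s2, s3}, s2→∅, s3→{s3, s4, s6}, s4→∅, s5→{s2, s4}, s6→{s5, s6}; now {s0, s1, s2, s3, s4, s5, s6}.
Read 'y': s0→{s3}, s1→{s0}, s2→{s0, s1, s2, s3}, s3→{s1, s4}, s4→{s5}, s5→{s5}, s6→{s1, s5, s6}; now {s0, s1, s2, s3, s4, s5, s6}.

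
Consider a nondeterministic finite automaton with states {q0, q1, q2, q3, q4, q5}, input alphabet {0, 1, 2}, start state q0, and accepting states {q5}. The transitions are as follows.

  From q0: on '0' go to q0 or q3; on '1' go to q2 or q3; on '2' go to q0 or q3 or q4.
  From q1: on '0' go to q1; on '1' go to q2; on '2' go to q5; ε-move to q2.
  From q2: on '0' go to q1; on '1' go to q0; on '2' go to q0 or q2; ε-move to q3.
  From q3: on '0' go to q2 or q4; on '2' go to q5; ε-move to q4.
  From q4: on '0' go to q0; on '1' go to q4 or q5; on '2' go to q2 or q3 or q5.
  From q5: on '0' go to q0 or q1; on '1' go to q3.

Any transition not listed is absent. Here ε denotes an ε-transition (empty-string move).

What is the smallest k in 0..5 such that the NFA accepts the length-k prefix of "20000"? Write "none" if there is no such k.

Start in {q0}.
Read '2': q0→{q0, q3, q4}; now {q0, q3, q4}.
Read '0': q0→{q0, q3}, q3→{q2, q4}, q4→{q0}; now {q0, q2, q3, q4}.
Read '0': q0→{q0, q3}, q2→{q1}, q3→{q2, q4}, q4→{q0}; now {q0, q1, q2, q3, q4}.
Read '0': q0→{q0, q3}, q1→{q1}, q2→{q1}, q3→{q2, q4}, q4→{q0}; now {q0, q1, q2, q3, q4}.
Read '0': q0→{q0, q3}, q1→{q1}, q2→{q1}, q3→{q2, q4}, q4→{q0}; now {q0, q1, q2, q3, q4}.
No reachable set along the way intersects F.

none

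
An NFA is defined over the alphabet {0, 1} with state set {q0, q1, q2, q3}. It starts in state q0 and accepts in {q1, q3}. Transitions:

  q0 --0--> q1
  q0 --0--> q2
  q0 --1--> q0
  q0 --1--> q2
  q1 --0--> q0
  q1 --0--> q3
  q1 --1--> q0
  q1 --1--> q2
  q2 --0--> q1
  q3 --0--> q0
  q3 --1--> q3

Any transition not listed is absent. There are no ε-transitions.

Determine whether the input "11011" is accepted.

No

Start in {q0}.
Read '1': {q0} → {q0, q2}.
Read '1': {q0, q2} → {q0, q2}.
Read '0': {q0, q2} → {q1, q2}.
Read '1': {q1, q2} → {q0, q2}.
Read '1': {q0, q2} → {q0, q2}.
The final set {q0, q2} contains no accepting state.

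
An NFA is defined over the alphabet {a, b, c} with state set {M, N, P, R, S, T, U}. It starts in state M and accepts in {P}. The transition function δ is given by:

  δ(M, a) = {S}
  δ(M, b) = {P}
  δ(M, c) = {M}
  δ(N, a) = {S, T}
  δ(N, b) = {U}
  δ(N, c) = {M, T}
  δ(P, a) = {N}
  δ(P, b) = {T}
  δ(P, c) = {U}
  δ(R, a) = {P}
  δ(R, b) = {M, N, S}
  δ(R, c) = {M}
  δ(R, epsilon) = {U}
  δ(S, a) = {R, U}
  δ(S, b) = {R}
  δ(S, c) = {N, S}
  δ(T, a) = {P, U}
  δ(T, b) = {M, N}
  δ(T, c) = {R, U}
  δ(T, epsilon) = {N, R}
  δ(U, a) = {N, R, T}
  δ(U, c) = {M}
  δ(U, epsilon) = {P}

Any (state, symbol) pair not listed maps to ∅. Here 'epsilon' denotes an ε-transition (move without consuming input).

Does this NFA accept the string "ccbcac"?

Start in {M}.
Read 'c': {M} → {M}.
Read 'c': {M} → {M}.
Read 'b': {M} → {P}.
Read 'c': {P} → {P, U}.
Read 'a': {P, U} → {N, P, R, T, U}.
Read 'c': {N, P, R, T, U} → {M, N, P, R, T, U}.
The final set {M, N, P, R, T, U} contains the accepting state P.

Yes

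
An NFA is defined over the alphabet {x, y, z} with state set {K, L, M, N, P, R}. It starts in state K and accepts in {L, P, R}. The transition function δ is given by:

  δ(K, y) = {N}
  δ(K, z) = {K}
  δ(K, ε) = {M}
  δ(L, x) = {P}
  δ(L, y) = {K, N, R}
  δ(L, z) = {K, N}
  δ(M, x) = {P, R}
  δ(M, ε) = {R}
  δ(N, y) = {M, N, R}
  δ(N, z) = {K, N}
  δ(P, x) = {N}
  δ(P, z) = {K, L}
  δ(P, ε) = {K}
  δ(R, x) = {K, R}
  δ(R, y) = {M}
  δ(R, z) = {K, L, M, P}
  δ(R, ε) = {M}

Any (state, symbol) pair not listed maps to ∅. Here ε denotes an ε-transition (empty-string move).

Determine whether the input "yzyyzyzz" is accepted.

Yes

Start: ε-closure({K}) = {K, M, R}.
Read 'y': {K, M, R} → {M, N, R}.
Read 'z': {M, N, R} → {K, L, M, N, P, R}.
Read 'y': {K, L, M, N, P, R} → {K, M, N, R}.
Read 'y': {K, M, N, R} → {M, N, R}.
Read 'z': {M, N, R} → {K, L, M, N, P, R}.
Read 'y': {K, L, M, N, P, R} → {K, M, N, R}.
Read 'z': {K, M, N, R} → {K, L, M, N, P, R}.
Read 'z': {K, L, M, N, P, R} → {K, L, M, N, P, R}.
The final set {K, L, M, N, P, R} contains the accepting states L, P, R.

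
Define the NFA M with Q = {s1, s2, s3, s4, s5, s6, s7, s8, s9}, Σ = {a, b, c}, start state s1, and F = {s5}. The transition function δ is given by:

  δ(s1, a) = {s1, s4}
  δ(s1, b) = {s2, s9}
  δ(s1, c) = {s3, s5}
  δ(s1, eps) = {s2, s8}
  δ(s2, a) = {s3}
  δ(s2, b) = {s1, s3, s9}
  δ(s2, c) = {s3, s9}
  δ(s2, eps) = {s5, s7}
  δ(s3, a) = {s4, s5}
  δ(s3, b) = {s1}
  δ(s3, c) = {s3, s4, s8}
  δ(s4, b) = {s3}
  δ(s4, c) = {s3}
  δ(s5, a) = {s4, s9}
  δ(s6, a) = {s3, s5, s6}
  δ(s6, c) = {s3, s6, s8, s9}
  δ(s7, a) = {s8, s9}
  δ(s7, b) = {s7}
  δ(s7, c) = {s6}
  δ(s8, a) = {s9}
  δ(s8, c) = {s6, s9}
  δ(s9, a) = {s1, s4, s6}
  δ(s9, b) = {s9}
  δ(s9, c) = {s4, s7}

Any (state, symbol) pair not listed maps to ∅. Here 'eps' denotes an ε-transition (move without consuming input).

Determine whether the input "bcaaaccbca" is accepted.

Yes

Start: ε-closure({s1}) = {s1, s2, s5, s7, s8}.
Read 'b': {s1, s2, s5, s7, s8} → {s1, s2, s3, s5, s7, s8, s9}.
Read 'c': {s1, s2, s3, s5, s7, s8, s9} → {s3, s4, s5, s6, s7, s8, s9}.
Read 'a': {s3, s4, s5, s6, s7, s8, s9} → {s1, s2, s3, s4, s5, s6, s7, s8, s9}.
Read 'a': {s1, s2, s3, s4, s5, s6, s7, s8, s9} → {s1, s2, s3, s4, s5, s6, s7, s8, s9}.
Read 'a': {s1, s2, s3, s4, s5, s6, s7, s8, s9} → {s1, s2, s3, s4, s5, s6, s7, s8, s9}.
Read 'c': {s1, s2, s3, s4, s5, s6, s7, s8, s9} → {s3, s4, s5, s6, s7, s8, s9}.
Read 'c': {s3, s4, s5, s6, s7, s8, s9} → {s3, s4, s6, s7, s8, s9}.
Read 'b': {s3, s4, s6, s7, s8, s9} → {s1, s2, s3, s5, s7, s8, s9}.
Read 'c': {s1, s2, s3, s5, s7, s8, s9} → {s3, s4, s5, s6, s7, s8, s9}.
Read 'a': {s3, s4, s5, s6, s7, s8, s9} → {s1, s2, s3, s4, s5, s6, s7, s8, s9}.
The final set {s1, s2, s3, s4, s5, s6, s7, s8, s9} contains the accepting state s5.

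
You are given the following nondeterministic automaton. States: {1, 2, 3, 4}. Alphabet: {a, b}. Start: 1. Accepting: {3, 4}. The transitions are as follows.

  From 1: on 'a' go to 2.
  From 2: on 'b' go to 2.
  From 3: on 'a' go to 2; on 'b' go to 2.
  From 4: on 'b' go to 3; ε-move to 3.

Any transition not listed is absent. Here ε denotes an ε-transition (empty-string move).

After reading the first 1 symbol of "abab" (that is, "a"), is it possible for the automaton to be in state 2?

Start in {1}.
Read 'a': 1→{2}; now {2}.
State 2 is in {2}.

Yes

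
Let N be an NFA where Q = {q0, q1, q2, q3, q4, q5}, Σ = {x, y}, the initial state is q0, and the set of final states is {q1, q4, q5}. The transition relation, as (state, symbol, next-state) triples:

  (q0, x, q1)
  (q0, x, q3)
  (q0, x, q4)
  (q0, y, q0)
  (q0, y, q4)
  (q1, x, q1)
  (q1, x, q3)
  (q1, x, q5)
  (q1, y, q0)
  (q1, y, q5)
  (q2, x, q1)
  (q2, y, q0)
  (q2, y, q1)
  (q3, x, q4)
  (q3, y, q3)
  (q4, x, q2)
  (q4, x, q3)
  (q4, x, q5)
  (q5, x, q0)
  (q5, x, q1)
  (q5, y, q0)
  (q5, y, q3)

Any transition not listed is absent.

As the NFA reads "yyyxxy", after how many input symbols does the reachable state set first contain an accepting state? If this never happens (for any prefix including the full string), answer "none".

Start in {q0}.
Read 'y': {q0} → {q0, q4}.
None of the earlier sets intersect F, but {q0, q4} does.

1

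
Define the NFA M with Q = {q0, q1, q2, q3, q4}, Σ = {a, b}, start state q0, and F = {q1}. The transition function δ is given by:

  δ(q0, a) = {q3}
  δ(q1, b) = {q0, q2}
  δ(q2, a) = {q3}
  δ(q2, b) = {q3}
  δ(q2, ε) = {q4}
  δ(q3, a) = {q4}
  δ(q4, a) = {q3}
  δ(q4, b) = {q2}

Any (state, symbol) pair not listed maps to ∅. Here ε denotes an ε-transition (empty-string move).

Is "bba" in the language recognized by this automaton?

Start in {q0}.
Read 'b': q0→∅; now ∅.
The set is empty and remains empty for the remaining 2 symbols.
The final set ∅ contains no accepting state.

No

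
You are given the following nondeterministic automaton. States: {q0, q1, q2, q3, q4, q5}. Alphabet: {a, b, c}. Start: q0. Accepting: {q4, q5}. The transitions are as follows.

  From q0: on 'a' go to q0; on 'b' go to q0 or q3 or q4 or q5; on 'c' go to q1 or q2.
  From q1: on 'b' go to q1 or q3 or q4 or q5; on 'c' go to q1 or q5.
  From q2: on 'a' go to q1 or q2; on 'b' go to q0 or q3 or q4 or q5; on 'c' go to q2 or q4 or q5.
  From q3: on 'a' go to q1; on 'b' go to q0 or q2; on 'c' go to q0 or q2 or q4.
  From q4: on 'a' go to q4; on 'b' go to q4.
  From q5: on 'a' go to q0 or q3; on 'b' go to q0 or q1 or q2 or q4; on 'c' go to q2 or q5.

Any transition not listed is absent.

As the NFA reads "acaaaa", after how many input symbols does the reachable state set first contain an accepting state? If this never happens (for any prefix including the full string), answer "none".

Start in {q0}.
Read 'a': {q0} → {q0}.
Read 'c': {q0} → {q1, q2}.
Read 'a': {q1, q2} → {q1, q2}.
Read 'a': {q1, q2} → {q1, q2}.
Read 'a': {q1, q2} → {q1, q2}.
Read 'a': {q1, q2} → {q1, q2}.
No reachable set along the way intersects F.

none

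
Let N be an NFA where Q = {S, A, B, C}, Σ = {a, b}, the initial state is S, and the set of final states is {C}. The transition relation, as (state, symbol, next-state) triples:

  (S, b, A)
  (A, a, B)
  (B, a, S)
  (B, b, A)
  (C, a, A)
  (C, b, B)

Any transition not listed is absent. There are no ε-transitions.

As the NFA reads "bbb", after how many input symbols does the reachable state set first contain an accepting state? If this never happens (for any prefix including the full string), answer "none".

none

Start in {S}.
Read 'b': S→{A}; now {A}.
Read 'b': A→∅; now ∅.
The set is empty and remains empty for the remaining 1 symbol.
No reachable set along the way intersects F.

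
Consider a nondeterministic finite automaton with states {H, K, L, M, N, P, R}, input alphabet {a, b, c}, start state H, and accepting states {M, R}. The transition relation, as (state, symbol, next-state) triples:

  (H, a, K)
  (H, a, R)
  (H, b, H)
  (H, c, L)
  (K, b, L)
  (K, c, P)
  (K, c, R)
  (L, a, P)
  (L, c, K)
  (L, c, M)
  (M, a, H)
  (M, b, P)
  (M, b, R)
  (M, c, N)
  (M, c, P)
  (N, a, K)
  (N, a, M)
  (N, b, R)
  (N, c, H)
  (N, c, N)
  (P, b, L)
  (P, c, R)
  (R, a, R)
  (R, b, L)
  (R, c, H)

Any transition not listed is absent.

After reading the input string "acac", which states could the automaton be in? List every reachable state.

Start in {H}.
Read 'a': H→{K, R}; now {K, R}.
Read 'c': K→{P, R}, R→{H}; now {H, P, R}.
Read 'a': H→{K, R}, P→∅, R→{R}; now {K, R}.
Read 'c': K→{P, R}, R→{H}; now {H, P, R}.

{H, P, R}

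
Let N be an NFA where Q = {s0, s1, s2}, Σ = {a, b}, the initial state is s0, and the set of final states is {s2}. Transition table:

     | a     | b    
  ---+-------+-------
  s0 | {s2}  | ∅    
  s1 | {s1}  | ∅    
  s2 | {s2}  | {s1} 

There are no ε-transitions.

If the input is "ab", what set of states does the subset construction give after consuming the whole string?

{s1}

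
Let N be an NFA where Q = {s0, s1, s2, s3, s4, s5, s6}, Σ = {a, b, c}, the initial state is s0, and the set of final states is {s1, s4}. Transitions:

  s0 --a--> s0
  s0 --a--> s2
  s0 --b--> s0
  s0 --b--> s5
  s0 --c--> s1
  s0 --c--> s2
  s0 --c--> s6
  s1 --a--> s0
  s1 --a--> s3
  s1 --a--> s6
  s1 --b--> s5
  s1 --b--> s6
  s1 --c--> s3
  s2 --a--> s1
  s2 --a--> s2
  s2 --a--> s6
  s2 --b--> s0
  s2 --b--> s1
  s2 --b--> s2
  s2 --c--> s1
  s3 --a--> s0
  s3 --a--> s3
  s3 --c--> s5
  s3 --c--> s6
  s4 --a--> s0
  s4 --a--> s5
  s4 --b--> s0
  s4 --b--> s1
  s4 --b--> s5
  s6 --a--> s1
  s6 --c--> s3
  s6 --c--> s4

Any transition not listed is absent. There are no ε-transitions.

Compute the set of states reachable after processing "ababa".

Start in {s0}.
Read 'a': {s0} → {s0, s2}.
Read 'b': {s0, s2} → {s0, s1, s2, s5}.
Read 'a': {s0, s1, s2, s5} → {s0, s1, s2, s3, s6}.
Read 'b': {s0, s1, s2, s3, s6} → {s0, s1, s2, s5, s6}.
Read 'a': {s0, s1, s2, s5, s6} → {s0, s1, s2, s3, s6}.

{s0, s1, s2, s3, s6}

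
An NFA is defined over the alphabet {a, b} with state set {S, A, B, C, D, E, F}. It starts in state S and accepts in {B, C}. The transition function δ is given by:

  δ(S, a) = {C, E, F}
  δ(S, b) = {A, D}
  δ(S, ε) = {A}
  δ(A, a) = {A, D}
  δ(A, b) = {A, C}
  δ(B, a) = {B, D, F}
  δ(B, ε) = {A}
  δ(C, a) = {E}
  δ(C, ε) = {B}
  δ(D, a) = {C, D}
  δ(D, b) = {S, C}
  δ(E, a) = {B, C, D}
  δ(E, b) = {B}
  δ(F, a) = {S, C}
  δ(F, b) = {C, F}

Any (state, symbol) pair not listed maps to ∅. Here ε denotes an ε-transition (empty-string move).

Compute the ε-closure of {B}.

{A, B}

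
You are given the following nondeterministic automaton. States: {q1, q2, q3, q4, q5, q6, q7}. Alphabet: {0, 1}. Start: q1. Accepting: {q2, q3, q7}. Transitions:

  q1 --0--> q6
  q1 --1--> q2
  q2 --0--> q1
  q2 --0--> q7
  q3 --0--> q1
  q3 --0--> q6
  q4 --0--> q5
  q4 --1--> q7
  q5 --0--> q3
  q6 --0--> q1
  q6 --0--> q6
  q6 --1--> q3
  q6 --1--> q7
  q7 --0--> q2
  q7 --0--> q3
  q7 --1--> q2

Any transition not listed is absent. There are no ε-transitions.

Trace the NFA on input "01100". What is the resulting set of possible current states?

Start in {q1}.
Read '0': {q1} → {q6}.
Read '1': {q6} → {q3, q7}.
Read '1': {q3, q7} → {q2}.
Read '0': {q2} → {q1, q7}.
Read '0': {q1, q7} → {q2, q3, q6}.

{q2, q3, q6}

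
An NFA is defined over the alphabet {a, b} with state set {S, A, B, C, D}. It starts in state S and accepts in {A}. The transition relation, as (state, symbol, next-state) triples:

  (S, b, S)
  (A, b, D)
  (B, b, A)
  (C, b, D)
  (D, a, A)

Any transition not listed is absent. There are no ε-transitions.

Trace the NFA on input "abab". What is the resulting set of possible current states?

∅

Start in {S}.
Read 'a': {S} → ∅.
The set is empty and remains empty for the remaining 3 symbols.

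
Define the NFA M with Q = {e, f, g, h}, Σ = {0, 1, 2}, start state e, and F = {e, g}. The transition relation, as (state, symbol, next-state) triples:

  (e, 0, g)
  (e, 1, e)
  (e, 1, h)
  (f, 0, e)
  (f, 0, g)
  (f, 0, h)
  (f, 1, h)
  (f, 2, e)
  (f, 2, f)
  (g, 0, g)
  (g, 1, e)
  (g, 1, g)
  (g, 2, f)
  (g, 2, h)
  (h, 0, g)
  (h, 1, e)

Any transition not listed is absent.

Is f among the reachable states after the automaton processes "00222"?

Yes

Start in {e}.
Read '0': {e} → {g}.
Read '0': {g} → {g}.
Read '2': {g} → {f, h}.
Read '2': {f, h} → {e, f}.
Read '2': {e, f} → {e, f}.
State f is in {e, f}.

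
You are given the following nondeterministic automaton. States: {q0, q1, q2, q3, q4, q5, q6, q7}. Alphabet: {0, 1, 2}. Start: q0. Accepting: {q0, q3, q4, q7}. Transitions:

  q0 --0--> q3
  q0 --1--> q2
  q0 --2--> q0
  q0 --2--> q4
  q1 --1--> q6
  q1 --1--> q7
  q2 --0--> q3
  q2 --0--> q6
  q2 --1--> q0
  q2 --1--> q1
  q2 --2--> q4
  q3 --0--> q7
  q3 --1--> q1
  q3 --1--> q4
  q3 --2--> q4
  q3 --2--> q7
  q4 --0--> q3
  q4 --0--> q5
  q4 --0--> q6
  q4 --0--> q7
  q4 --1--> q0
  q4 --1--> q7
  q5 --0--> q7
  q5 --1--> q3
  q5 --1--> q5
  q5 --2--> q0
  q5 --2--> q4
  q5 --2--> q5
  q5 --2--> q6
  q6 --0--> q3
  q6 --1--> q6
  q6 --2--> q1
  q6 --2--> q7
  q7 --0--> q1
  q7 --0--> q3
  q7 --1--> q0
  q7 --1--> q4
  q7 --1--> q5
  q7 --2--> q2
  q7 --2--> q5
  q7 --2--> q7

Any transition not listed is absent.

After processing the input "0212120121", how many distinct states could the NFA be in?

Start in {q0}.
Read '0': q0→{q3}; now {q3}.
Read '2': q3→{q4, q7}; now {q4, q7}.
Read '1': q4→{q0, q7}, q7→{q0, q4, q5}; now {q0, q4, q5, q7}.
Read '2': q0→{q0, q4}, q4→∅, q5→{q0, q4, q5, q6}, q7→{q2, q5, q7}; now {q0, q2, q4, q5, q6, q7}.
Read '1': q0→{q2}, q2→{q0, q1}, q4→{q0, q7}, q5→{q3, q5}, q6→{q6}, q7→{q0, q4, q5}; now {q0, q1, q2, q3, q4, q5, q6, q7}.
Read '2': q0→{q0, q4}, q1→∅, q2→{q4}, q3→{q4, q7}, q4→∅, q5→{q0, q4, q5, q6}, q6→{q1, q7}, q7→{q2, q5, q7}; now {q0, q1, q2, q4, q5, q6, q7}.
Read '0': q0→{q3}, q1→∅, q2→{q3, q6}, q4→{q3, q5, q6, q7}, q5→{q7}, q6→{q3}, q7→{q1, q3}; now {q1, q3, q5, q6, q7}.
Read '1': q1→{q6, q7}, q3→{q1, q4}, q5→{q3, q5}, q6→{q6}, q7→{q0, q4, q5}; now {q0, q1, q3, q4, q5, q6, q7}.
Read '2': q0→{q0, q4}, q1→∅, q3→{q4, q7}, q4→∅, q5→{q0, q4, q5, q6}, q6→{q1, q7}, q7→{q2, q5, q7}; now {q0, q1, q2, q4, q5, q6, q7}.
Read '1': q0→{q2}, q1→{q6, q7}, q2→{q0, q1}, q4→{q0, q7}, q5→{q3, q5}, q6→{q6}, q7→{q0, q4, q5}; now {q0, q1, q2, q3, q4, q5, q6, q7}.
That set has 8 states.

8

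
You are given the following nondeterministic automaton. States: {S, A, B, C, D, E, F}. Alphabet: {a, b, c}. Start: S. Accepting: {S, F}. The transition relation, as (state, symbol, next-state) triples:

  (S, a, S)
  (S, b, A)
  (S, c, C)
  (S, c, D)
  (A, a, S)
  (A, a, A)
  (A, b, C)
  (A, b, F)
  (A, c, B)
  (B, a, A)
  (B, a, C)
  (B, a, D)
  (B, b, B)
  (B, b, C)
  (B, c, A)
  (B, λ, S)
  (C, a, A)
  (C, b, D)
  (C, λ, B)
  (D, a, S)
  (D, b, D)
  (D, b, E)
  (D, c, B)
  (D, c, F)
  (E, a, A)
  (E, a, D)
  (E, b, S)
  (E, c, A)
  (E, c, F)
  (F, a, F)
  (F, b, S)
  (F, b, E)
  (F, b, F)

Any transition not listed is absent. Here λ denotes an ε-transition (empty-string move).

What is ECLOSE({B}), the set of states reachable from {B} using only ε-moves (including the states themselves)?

Begin with {B}.
ε-move B → S; add S.

{S, B}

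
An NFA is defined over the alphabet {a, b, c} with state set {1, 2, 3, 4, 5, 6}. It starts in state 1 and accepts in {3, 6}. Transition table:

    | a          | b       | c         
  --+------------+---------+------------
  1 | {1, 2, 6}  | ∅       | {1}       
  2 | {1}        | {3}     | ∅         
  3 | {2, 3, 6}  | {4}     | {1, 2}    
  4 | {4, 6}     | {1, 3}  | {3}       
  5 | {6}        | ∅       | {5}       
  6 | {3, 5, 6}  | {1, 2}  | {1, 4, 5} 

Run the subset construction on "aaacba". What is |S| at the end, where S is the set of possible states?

4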